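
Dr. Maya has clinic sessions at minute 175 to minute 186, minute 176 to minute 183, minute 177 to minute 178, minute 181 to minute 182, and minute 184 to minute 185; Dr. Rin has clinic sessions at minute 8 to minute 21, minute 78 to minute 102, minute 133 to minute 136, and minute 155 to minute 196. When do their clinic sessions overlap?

Merge the first list: minute 175 to minute 186.
minute 175 to minute 186 meets the second set on minute 175 to minute 186.

minute 175 to minute 186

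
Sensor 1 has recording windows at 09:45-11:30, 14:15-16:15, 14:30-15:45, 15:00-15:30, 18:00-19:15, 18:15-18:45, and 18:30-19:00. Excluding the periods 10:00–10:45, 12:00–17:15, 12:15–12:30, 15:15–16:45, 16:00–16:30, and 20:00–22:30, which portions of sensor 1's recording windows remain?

A, merged: 09:45-11:30, 14:15-16:15, 18:00-19:15.
B, merged: 10:00-10:45, 12:00-17:15, 20:00-22:30.
09:45-11:30 \ B = 09:45-10:00, 10:45-11:30.
14:15-16:15: entirely removed.
18:00-19:15: nothing removed.

09:45-10:00, 10:45-11:30, 18:00-19:15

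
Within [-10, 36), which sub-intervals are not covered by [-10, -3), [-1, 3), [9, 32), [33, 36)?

After merging, the occupied span is [-10, -3), [-1, 3), [9, 32), [33, 36).
Uncovered inside [-10, 36): [-3, -1), [3, 9), [32, 33).

[-3, -1) ∪ [3, 9) ∪ [32, 33)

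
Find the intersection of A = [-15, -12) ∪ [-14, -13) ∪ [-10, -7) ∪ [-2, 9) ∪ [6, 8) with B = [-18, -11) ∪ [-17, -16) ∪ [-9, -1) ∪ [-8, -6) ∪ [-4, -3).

A, merged: [-15, -12), [-10, -7), [-2, 9).
B, merged: [-18, -11), [-9, -1).
[-15, -12) meets the second set on [-15, -12).
[-10, -7) meets the second set on [-9, -7).
[-2, 9) meets the second set on [-2, -1).

[-15, -12) ∪ [-9, -7) ∪ [-2, -1)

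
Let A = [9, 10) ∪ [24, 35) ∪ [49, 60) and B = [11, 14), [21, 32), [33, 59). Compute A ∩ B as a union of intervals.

[9, 10): no overlap with the second set.
[24, 35) meets the second set on [24, 32), [33, 35).
[49, 60) meets the second set on [49, 59).

[24, 32) ∪ [33, 35) ∪ [49, 59)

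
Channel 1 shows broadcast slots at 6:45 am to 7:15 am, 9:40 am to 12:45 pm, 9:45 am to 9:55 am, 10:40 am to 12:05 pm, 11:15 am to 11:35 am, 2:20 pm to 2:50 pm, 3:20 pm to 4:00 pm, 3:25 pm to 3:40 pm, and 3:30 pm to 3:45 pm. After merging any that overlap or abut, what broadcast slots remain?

9:40 am–12:45 pm is disjoint → start new block.
9:45 am–9:55 am overlaps/touches 9:40 am–12:45 pm → extend to 9:40 am–12:45 pm.
10:40 am–12:05 pm overlaps/touches 9:40 am–12:45 pm → extend to 9:40 am–12:45 pm.
11:15 am–11:35 am overlaps/touches 9:40 am–12:45 pm → extend to 9:40 am–12:45 pm.
2:20 pm–2:50 pm is disjoint → start new block.
3:20 pm–4:00 pm is disjoint → start new block.
3:25 pm–3:40 pm overlaps/touches 3:20 pm–4:00 pm → extend to 3:20 pm–4:00 pm.
3:30 pm–3:45 pm overlaps/touches 3:20 pm–4:00 pm → extend to 3:20 pm–4:00 pm.

6:45 am–7:15 am, 9:40 am–12:45 pm, 2:20 pm–2:50 pm, 3:20 pm–4:00 pm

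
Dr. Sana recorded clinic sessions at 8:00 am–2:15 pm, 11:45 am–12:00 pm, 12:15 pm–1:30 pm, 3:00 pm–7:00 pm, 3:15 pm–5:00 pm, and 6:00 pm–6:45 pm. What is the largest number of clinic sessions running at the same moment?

2

Walk the sorted start/end points keeping a running depth.
The depth first hits 2 at 11:45 am.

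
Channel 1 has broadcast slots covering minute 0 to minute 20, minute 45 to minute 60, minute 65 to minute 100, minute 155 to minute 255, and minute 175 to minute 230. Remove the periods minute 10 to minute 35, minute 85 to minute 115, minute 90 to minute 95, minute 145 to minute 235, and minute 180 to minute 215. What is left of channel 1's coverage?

Merge the first list: minute 0 to minute 20, minute 45 to minute 60, minute 65 to minute 100, minute 155 to minute 255.
Merge the second list: minute 10 to minute 35, minute 85 to minute 115, minute 145 to minute 235.
minute 0 to minute 20 \ B = minute 0 to minute 10.
minute 45 to minute 60: nothing removed.
minute 65 to minute 100 \ B = minute 65 to minute 85.
minute 155 to minute 255 \ B = minute 235 to minute 255.

minute 0 to minute 10, minute 45 to minute 60, minute 65 to minute 85, minute 235 to minute 255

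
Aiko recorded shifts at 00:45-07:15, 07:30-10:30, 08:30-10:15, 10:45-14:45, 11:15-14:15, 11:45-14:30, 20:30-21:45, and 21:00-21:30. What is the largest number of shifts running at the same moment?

3

At 11:45, 3 of the intervals are simultaneously active.
No point has more.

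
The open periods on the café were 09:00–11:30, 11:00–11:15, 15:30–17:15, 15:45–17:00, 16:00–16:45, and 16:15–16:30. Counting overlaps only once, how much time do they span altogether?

Merged: 09:00-11:30, 15:30-17:15.
Lengths: 2 h 30 min + 1 h 45 min = 4 h 15 min.

4 h 15 min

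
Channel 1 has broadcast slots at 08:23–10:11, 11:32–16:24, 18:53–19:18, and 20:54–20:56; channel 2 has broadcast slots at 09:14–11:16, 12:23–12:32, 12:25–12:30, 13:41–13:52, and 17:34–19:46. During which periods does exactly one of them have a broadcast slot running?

08:23–09:14, 10:11–11:16, 11:32–12:23, 12:32–13:41, 13:52–16:24, 17:34–18:53, 19:18–19:46, 20:54–20:56

B, merged: 09:14–11:16, 12:23–12:32, 13:41–13:52, 17:34–19:46.
Only in the first: 08:23–09:14, 11:32–12:23, 12:32–13:41, 13:52–16:24, 20:54–20:56.
Only in the second: 10:11–11:16, 17:34–18:53, 19:18–19:46.
Together these are the periods covered by exactly one.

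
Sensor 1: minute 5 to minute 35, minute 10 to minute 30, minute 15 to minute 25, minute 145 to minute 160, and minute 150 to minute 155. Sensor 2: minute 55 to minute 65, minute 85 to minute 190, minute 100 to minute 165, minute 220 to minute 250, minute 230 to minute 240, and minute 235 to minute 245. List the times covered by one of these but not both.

minute 5 to minute 35, minute 55 to minute 65, minute 85 to minute 145, minute 160 to minute 190, minute 220 to minute 250

Merge the first list: minute 5 to minute 35, minute 145 to minute 160.
Merge the second list: minute 55 to minute 65, minute 85 to minute 190, minute 220 to minute 250.
A \ B = minute 5 to minute 35.
B \ A = minute 55 to minute 65, minute 85 to minute 145, minute 160 to minute 190, minute 220 to minute 250.
Union of the two gives the symmetric difference.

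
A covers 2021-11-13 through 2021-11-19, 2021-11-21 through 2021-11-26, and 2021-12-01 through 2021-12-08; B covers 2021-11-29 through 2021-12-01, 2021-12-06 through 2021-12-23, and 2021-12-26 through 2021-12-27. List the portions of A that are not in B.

2021-11-13 through 2021-11-19, 2021-11-21 through 2021-11-26, 2021-12-02 through 2021-12-05

2021-11-13 through 2021-11-19: nothing removed.
2021-11-21 through 2021-11-26: nothing removed.
2021-12-01 through 2021-12-08 \ B = 2021-12-02 through 2021-12-05.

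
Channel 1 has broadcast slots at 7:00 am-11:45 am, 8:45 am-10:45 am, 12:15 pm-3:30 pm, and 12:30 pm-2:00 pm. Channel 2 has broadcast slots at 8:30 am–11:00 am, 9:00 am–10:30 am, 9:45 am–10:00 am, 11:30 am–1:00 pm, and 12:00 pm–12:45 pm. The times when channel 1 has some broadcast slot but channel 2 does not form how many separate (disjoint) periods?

First set merges to 7:00 am–11:45 am, 12:15 pm–3:30 pm.
Second set merges to 8:30 am–11:00 am, 11:30 am–1:00 pm.
A \ B = 7:00 am–8:30 am, 11:00 am–11:30 am, 1:00 pm–3:30 pm.
That is 3 disjoint pieces.

3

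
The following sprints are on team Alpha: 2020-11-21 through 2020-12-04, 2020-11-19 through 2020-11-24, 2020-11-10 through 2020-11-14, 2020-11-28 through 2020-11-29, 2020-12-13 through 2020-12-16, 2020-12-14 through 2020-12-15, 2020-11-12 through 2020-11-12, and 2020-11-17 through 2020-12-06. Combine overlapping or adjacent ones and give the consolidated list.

2020-11-10 through 2020-11-14, 2020-11-17 through 2020-12-06, 2020-12-13 through 2020-12-16

Sort by start: 2020-11-10 through 2020-11-14, 2020-11-12 through 2020-11-12, 2020-11-17 through 2020-12-06, 2020-11-19 through 2020-11-24, 2020-11-21 through 2020-12-04, 2020-11-28 through 2020-11-29, 2020-12-13 through 2020-12-16, 2020-12-14 through 2020-12-15.
2020-11-12 through 2020-11-12 overlaps/touches 2020-11-10 through 2020-11-14 → extend to 2020-11-10 through 2020-11-14.
2020-11-17 through 2020-12-06 is disjoint → start new block.
2020-11-19 through 2020-11-24 overlaps/touches 2020-11-17 through 2020-12-06 → extend to 2020-11-17 through 2020-12-06.
2020-11-21 through 2020-12-04 overlaps/touches 2020-11-17 through 2020-12-06 → extend to 2020-11-17 through 2020-12-06.
2020-11-28 through 2020-11-29 overlaps/touches 2020-11-17 through 2020-12-06 → extend to 2020-11-17 through 2020-12-06.
2020-12-13 through 2020-12-16 is disjoint → start new block.
2020-12-14 through 2020-12-15 overlaps/touches 2020-12-13 through 2020-12-16 → extend to 2020-12-13 through 2020-12-16.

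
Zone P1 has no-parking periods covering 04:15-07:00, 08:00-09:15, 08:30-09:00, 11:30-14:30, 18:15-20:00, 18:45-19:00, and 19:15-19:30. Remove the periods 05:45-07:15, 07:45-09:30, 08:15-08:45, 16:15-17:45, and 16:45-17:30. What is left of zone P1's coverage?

A, merged: 04:15–07:00, 08:00–09:15, 11:30–14:30, 18:15–20:00.
B, merged: 05:45–07:15, 07:45–09:30, 16:15–17:45.
04:15–07:00 minus B → 04:15–05:45.
08:00–09:15: fully covered by B → removed.
11:30–14:30: no B overlap → unchanged.
18:15–20:00: no B overlap → unchanged.

04:15–05:45, 11:30–14:30, 18:15–20:00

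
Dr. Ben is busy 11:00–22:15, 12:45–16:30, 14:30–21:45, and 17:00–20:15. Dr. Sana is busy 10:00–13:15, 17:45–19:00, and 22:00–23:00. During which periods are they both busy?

A, merged: 11:00–22:15.
11:00–22:15 ∩ B → 11:00–13:15, 17:45–19:00, 22:00–22:15.

11:00–13:15, 17:45–19:00, 22:00–22:15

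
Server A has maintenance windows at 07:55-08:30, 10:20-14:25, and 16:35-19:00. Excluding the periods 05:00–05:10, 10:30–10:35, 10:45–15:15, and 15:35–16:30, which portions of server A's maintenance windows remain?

07:55–08:30 is untouched.
10:20–14:25 with B removed leaves 10:20–10:30, 10:35–10:45.
16:35–19:00 is untouched.

07:55–08:30, 10:20–10:30, 10:35–10:45, 16:35–19:00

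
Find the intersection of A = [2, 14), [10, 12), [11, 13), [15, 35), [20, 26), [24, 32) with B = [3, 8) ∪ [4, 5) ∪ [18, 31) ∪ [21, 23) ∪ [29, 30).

[3, 8) ∪ [18, 31)

Merge the first list: [2, 14), [15, 35).
Merge the second list: [3, 8), [18, 31).
[2, 14) overlaps B on [3, 8).
[15, 35) overlaps B on [18, 31).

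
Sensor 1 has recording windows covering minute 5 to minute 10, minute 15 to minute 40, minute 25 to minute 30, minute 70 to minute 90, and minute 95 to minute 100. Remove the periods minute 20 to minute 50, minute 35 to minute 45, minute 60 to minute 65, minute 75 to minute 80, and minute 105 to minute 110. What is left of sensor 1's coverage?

Merge the first list: minute 5 to minute 10, minute 15 to minute 40, minute 70 to minute 90, minute 95 to minute 100.
Merge the second list: minute 20 to minute 50, minute 60 to minute 65, minute 75 to minute 80, minute 105 to minute 110.
minute 5 to minute 10 is untouched.
minute 15 to minute 40 with B removed leaves minute 15 to minute 20.
minute 70 to minute 90 with B removed leaves minute 70 to minute 75, minute 80 to minute 90.
minute 95 to minute 100 is untouched.

minute 5 to minute 10, minute 15 to minute 20, minute 70 to minute 75, minute 80 to minute 90, minute 95 to minute 100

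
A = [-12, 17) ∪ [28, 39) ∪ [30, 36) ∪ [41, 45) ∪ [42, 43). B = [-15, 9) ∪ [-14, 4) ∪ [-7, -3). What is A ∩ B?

[-12, 9)

First set merges to [-12, 17), [28, 39), [41, 45).
Second set merges to [-15, 9).
[-12, 17) overlaps B on [-12, 9).
[28, 39) falls entirely outside B.
[41, 45) falls entirely outside B.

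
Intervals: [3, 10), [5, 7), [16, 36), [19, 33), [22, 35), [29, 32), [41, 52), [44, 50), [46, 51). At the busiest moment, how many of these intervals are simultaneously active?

At 29, 4 of the intervals are simultaneously active.
No point has more.

4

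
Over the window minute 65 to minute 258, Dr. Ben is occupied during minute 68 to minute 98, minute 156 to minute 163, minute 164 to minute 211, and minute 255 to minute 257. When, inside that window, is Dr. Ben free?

After merging, the occupied span is minute 68 to minute 98, minute 156 to minute 163, minute 164 to minute 211, minute 255 to minute 257.
Uncovered inside minute 65 to minute 258: minute 65 to minute 68, minute 98 to minute 156, minute 163 to minute 164, minute 211 to minute 255, minute 257 to minute 258.

minute 65 to minute 68, minute 98 to minute 156, minute 163 to minute 164, minute 211 to minute 255, minute 257 to minute 258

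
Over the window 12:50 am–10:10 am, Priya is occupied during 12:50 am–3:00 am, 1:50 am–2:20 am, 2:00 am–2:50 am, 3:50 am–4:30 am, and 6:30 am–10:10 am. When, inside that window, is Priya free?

Covered (merged): 12:50 am-3:00 am, 3:50 am-4:30 am, 6:30 am-10:10 am.
Complement within 12:50 am-10:10 am: 3:00 am-3:50 am, 4:30 am-6:30 am.

3:00 am-3:50 am, 4:30 am-6:30 am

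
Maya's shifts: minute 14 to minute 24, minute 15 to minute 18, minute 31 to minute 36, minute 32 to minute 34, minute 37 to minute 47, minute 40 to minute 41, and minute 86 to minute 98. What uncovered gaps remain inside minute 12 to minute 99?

minute 12 to minute 14, minute 24 to minute 31, minute 36 to minute 37, minute 47 to minute 86, minute 98 to minute 99

After merging, the occupied span is minute 14 to minute 24, minute 31 to minute 36, minute 37 to minute 47, minute 86 to minute 98.
Gaps within minute 12 to minute 99: minute 12 to minute 14, minute 24 to minute 31, minute 36 to minute 37, minute 47 to minute 86, minute 98 to minute 99.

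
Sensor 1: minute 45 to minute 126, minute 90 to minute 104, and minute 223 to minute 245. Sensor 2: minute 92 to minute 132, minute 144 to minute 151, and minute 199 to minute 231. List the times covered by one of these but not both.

First set merges to minute 45 to minute 126, minute 223 to minute 245.
A but not B: minute 45 to minute 92, minute 231 to minute 245.
B but not A: minute 126 to minute 132, minute 144 to minute 151, minute 199 to minute 223.
Combining gives A △ B.

minute 45 to minute 92, minute 126 to minute 132, minute 144 to minute 151, minute 199 to minute 223, minute 231 to minute 245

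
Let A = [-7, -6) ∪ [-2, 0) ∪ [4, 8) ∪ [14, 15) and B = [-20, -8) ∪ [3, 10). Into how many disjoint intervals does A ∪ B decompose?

5

A ∪ B = [-20, -8), [-7, -6), [-2, 0), [3, 10), [14, 15).
That is 5 disjoint pieces.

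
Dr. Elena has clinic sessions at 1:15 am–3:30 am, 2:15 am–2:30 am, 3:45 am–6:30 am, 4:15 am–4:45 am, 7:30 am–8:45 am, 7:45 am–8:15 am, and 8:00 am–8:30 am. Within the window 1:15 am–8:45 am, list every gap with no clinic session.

3:30 am-3:45 am, 6:30 am-7:30 am

Covered (merged): 1:15 am-3:30 am, 3:45 am-6:30 am, 7:30 am-8:45 am.
Gaps within 1:15 am-8:45 am: 3:30 am-3:45 am, 6:30 am-7:30 am.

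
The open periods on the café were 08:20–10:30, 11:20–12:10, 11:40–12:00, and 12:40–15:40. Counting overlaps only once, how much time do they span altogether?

6 h

Merged: 08:20-10:30, 11:20-12:10, 12:40-15:40.
Lengths: 2 h 10 min + 50 min + 3 h = 6 h.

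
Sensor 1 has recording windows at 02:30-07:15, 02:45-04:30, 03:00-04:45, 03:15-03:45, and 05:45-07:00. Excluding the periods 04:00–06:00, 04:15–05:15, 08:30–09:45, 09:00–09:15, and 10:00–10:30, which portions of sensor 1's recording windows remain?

First set merges to 02:30-07:15.
Second set merges to 04:00-06:00, 08:30-09:45, 10:00-10:30.
02:30-07:15 with B removed leaves 02:30-04:00, 06:00-07:15.

02:30-04:00, 06:00-07:15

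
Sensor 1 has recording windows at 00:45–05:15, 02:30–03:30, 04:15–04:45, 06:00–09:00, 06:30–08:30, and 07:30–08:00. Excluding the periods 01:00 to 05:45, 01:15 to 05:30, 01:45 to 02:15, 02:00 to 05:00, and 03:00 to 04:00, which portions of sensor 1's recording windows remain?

00:45-01:00, 06:00-09:00

A, merged: 00:45-05:15, 06:00-09:00.
B, merged: 01:00-05:45.
00:45-05:15 minus B → 00:45-01:00.
06:00-09:00: no B overlap → unchanged.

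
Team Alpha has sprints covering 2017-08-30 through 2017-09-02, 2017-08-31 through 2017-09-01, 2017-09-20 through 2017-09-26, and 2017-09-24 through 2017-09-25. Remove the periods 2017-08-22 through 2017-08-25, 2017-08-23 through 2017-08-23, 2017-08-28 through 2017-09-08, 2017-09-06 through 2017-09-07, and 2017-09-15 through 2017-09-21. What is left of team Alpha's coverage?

A, merged: 2017-08-30 through 2017-09-02, 2017-09-20 through 2017-09-26.
B, merged: 2017-08-22 through 2017-08-25, 2017-08-28 through 2017-09-08, 2017-09-15 through 2017-09-21.
2017-08-30 through 2017-09-02: fully covered by B → removed.
2017-09-20 through 2017-09-26 minus B → 2017-09-22 through 2017-09-26.

2017-09-22 through 2017-09-26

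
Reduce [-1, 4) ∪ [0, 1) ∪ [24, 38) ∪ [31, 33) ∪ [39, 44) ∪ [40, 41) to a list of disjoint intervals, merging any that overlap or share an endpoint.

[-1, 4) ∪ [24, 38) ∪ [39, 44)

[0, 1) overlaps/touches [-1, 4) → extend to [-1, 4).
[24, 38) is disjoint → start new block.
[31, 33) overlaps/touches [24, 38) → extend to [24, 38).
[39, 44) is disjoint → start new block.
[40, 41) overlaps/touches [39, 44) → extend to [39, 44).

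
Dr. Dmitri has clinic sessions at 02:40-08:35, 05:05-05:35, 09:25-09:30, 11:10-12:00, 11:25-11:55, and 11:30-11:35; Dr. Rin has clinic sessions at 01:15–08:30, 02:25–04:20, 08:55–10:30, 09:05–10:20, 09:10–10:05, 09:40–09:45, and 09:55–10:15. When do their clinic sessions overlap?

A, merged: 02:40-08:35, 09:25-09:30, 11:10-12:00.
B, merged: 01:15-08:30, 08:55-10:30.
02:40-08:35 overlaps B on 02:40-08:30.
09:25-09:30 overlaps B on 09:25-09:30.
11:10-12:00 falls entirely outside B.

02:40-08:30, 09:25-09:30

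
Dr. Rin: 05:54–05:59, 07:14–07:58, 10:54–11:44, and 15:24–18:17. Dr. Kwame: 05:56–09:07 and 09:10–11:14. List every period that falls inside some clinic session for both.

05:56-05:59, 07:14-07:58, 10:54-11:14

05:54-05:59 meets the second set on 05:56-05:59.
07:14-07:58 meets the second set on 07:14-07:58.
10:54-11:44 meets the second set on 10:54-11:14.
15:24-18:17: no overlap with the second set.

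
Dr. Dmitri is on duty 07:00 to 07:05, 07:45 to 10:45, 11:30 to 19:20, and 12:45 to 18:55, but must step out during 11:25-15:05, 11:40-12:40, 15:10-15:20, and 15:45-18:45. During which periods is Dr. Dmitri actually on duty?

First set merges to 07:00-07:05, 07:45-10:45, 11:30-19:20.
Second set merges to 11:25-15:05, 15:10-15:20, 15:45-18:45.
07:00-07:05: no B overlap → unchanged.
07:45-10:45: no B overlap → unchanged.
11:30-19:20 minus B → 15:05-15:10, 15:20-15:45, 18:45-19:20.

07:00-07:05, 07:45-10:45, 15:05-15:10, 15:20-15:45, 18:45-19:20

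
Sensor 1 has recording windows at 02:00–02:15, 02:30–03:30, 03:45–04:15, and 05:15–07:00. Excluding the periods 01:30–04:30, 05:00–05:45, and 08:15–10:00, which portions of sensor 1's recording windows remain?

02:00–02:15: fully covered by B → removed.
02:30–03:30: fully covered by B → removed.
03:45–04:15: fully covered by B → removed.
05:15–07:00 minus B → 05:45–07:00.

05:45–07:00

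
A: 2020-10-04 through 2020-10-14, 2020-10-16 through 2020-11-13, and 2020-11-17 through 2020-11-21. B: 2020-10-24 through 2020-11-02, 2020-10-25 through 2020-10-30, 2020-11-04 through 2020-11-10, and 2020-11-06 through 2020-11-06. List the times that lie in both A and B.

2020-10-24 through 2020-11-02, 2020-11-04 through 2020-11-10

Merge the second list: 2020-10-24 through 2020-11-02, 2020-11-04 through 2020-11-10.
2020-10-04 through 2020-10-14: no overlap with the second set.
2020-10-16 through 2020-11-13 meets the second set on 2020-10-24 through 2020-11-02, 2020-11-04 through 2020-11-10.
2020-11-17 through 2020-11-21: no overlap with the second set.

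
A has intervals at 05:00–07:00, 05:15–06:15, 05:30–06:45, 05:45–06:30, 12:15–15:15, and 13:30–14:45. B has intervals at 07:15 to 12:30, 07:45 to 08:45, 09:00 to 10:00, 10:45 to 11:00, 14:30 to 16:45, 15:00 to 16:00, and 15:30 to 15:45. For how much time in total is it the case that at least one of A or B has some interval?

Merge the first list: 05:00-07:00, 12:15-15:15.
Merge the second list: 07:15-12:30, 14:30-16:45.
A ∪ B = 05:00-07:00, 07:15-16:45.
Total: 2 h + 9 h 30 min = 11 h 30 min.

11 h 30 min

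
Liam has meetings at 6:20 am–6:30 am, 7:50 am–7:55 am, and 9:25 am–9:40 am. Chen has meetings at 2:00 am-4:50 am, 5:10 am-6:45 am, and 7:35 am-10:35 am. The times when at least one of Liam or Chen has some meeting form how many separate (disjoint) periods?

A ∪ B = 2:00 am-4:50 am, 5:10 am-6:45 am, 7:35 am-10:35 am.
That is 3 disjoint pieces.

3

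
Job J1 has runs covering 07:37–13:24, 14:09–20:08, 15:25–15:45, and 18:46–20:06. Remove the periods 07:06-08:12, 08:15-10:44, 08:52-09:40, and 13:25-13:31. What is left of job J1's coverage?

08:12–08:15, 10:44–13:24, 14:09–20:08

Merge the first list: 07:37–13:24, 14:09–20:08.
Merge the second list: 07:06–08:12, 08:15–10:44, 13:25–13:31.
07:37–13:24 \ B = 08:12–08:15, 10:44–13:24.
14:09–20:08: nothing removed.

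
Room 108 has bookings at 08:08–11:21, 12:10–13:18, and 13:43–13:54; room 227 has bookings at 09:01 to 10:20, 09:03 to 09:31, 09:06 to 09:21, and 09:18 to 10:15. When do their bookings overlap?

09:01–10:20

B, merged: 09:01–10:20.
08:08–11:21 overlaps B on 09:01–10:20.
12:10–13:18 falls entirely outside B.
13:43–13:54 falls entirely outside B.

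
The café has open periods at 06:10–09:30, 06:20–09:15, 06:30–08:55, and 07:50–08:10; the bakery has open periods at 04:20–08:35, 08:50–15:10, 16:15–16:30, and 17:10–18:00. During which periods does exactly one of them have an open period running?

First set merges to 06:10–09:30.
A but not B: 08:35–08:50.
B but not A: 04:20–06:10, 09:30–15:10, 16:15–16:30, 17:10–18:00.
Combining gives A △ B.

04:20–06:10, 08:35–08:50, 09:30–15:10, 16:15–16:30, 17:10–18:00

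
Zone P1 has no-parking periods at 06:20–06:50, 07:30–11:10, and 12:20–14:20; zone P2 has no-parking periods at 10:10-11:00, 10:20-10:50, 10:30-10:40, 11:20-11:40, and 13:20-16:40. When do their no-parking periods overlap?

B, merged: 10:10–11:00, 11:20–11:40, 13:20–16:40.
06:20–06:50 meets no B interval.
07:30–11:10 ∩ B → 10:10–11:00.
12:20–14:20 ∩ B → 13:20–14:20.

10:10–11:00, 13:20–14:20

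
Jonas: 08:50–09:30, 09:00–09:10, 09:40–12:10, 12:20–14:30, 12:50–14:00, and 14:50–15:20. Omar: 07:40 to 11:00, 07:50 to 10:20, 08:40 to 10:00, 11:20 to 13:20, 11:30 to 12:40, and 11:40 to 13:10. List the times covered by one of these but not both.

First set merges to 08:50–09:30, 09:40–12:10, 12:20–14:30, 14:50–15:20.
Second set merges to 07:40–11:00, 11:20–13:20.
A \ B = 11:00–11:20, 13:20–14:30, 14:50–15:20.
B \ A = 07:40–08:50, 09:30–09:40, 12:10–12:20.
Union of the two gives the symmetric difference.

07:40–08:50, 09:30–09:40, 11:00–11:20, 12:10–12:20, 13:20–14:30, 14:50–15:20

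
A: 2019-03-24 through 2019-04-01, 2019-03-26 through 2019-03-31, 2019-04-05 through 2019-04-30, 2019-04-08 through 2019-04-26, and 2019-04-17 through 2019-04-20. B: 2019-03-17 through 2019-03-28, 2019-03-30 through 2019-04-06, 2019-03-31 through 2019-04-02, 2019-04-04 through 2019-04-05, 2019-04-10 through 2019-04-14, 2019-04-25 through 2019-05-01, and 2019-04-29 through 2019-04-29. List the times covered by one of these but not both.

2019-03-17 through 2019-03-23, 2019-03-29 through 2019-03-29, 2019-04-02 through 2019-04-04, 2019-04-07 through 2019-04-09, 2019-04-15 through 2019-04-24, 2019-05-01 through 2019-05-01

First set merges to 2019-03-24 through 2019-04-01, 2019-04-05 through 2019-04-30.
Second set merges to 2019-03-17 through 2019-03-28, 2019-03-30 through 2019-04-06, 2019-04-10 through 2019-04-14, 2019-04-25 through 2019-05-01.
A but not B: 2019-03-29 through 2019-03-29, 2019-04-07 through 2019-04-09, 2019-04-15 through 2019-04-24.
B but not A: 2019-03-17 through 2019-03-23, 2019-04-02 through 2019-04-04, 2019-05-01 through 2019-05-01.
Combining gives A △ B.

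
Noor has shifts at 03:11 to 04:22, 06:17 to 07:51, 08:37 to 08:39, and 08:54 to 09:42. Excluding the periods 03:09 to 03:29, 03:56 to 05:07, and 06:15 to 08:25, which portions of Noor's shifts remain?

03:29–03:56, 08:37–08:39, 08:54–09:42

03:11–04:22 with B removed leaves 03:29–03:56.
06:17–07:51 lies entirely inside B → drops out.
08:37–08:39 is untouched.
08:54–09:42 is untouched.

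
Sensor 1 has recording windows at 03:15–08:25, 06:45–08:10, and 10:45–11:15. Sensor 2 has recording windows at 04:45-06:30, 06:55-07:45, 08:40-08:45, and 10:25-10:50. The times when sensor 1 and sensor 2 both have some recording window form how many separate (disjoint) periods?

3

A, merged: 03:15–08:25, 10:45–11:15.
A ∩ B = 04:45–06:30, 06:55–07:45, 10:45–10:50.
That is 3 disjoint pieces.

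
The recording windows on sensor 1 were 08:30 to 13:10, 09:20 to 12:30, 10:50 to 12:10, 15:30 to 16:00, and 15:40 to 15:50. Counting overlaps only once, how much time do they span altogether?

5 h 10 min

Merged: 08:30-13:10, 15:30-16:00.
Lengths: 4 h 40 min + 30 min = 5 h 10 min.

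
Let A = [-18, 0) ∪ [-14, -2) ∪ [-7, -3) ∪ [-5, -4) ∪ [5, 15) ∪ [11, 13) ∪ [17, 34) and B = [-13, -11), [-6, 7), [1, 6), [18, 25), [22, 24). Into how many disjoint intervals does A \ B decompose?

A, merged: [-18, 0), [5, 15), [17, 34).
B, merged: [-13, -11), [-6, 7), [18, 25).
A \ B = [-18, -13), [-11, -6), [7, 15), [17, 18), [25, 34).
That is 5 disjoint pieces.

5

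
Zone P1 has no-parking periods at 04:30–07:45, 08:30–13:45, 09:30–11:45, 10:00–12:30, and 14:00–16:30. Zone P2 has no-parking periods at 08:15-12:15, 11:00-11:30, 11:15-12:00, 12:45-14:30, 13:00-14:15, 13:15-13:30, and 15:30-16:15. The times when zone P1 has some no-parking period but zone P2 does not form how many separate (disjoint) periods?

4

Merge the first list: 04:30-07:45, 08:30-13:45, 14:00-16:30.
Merge the second list: 08:15-12:15, 12:45-14:30, 15:30-16:15.
A \ B = 04:30-07:45, 12:15-12:45, 14:30-15:30, 16:15-16:30.
That is 4 disjoint pieces.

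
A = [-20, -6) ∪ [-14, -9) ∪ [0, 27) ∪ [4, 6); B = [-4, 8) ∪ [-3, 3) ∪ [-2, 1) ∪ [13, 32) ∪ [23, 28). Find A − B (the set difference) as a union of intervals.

[-20, -6) ∪ [8, 13)

A, merged: [-20, -6), [0, 27).
B, merged: [-4, 8), [13, 32).
[-20, -6): nothing removed.
[0, 27) \ B = [8, 13).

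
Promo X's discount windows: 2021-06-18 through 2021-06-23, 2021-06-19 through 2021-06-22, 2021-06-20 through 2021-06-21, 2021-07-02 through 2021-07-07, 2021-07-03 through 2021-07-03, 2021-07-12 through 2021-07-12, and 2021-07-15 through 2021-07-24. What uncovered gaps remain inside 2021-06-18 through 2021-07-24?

After merging, the occupied span is 2021-06-18 through 2021-06-23, 2021-07-02 through 2021-07-07, 2021-07-12 through 2021-07-12, 2021-07-15 through 2021-07-24.
Complement within 2021-06-18 through 2021-07-24: 2021-06-24 through 2021-07-01, 2021-07-08 through 2021-07-11, 2021-07-13 through 2021-07-14.

2021-06-24 through 2021-07-01, 2021-07-08 through 2021-07-11, 2021-07-13 through 2021-07-14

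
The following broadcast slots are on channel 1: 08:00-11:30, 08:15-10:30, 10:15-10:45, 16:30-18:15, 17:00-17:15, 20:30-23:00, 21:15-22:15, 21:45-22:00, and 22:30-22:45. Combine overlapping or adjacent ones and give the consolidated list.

08:15–10:30 overlaps/touches 08:00–11:30 → extend to 08:00–11:30.
10:15–10:45 overlaps/touches 08:00–11:30 → extend to 08:00–11:30.
16:30–18:15 is disjoint → start new block.
17:00–17:15 overlaps/touches 16:30–18:15 → extend to 16:30–18:15.
20:30–23:00 is disjoint → start new block.
21:15–22:15 overlaps/touches 20:30–23:00 → extend to 20:30–23:00.
21:45–22:00 overlaps/touches 20:30–23:00 → extend to 20:30–23:00.
22:30–22:45 overlaps/touches 20:30–23:00 → extend to 20:30–23:00.

08:00–11:30, 16:30–18:15, 20:30–23:00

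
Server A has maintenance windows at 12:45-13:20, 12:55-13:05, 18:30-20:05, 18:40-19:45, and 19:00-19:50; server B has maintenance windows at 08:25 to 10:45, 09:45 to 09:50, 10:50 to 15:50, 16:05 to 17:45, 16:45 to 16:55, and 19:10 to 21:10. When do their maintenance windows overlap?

12:45–13:20, 19:10–20:05

Merge the first list: 12:45–13:20, 18:30–20:05.
Merge the second list: 08:25–10:45, 10:50–15:50, 16:05–17:45, 19:10–21:10.
12:45–13:20 meets the second set on 12:45–13:20.
18:30–20:05 meets the second set on 19:10–20:05.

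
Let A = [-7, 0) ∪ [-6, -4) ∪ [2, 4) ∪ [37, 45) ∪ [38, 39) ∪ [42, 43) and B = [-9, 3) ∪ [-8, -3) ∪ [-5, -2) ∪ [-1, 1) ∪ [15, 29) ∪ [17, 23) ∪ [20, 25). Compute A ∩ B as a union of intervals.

[-7, 0) ∪ [2, 3)

Merge the first list: [-7, 0), [2, 4), [37, 45).
Merge the second list: [-9, 3), [15, 29).
[-7, 0) overlaps B on [-7, 0).
[2, 4) overlaps B on [2, 3).
[37, 45) falls entirely outside B.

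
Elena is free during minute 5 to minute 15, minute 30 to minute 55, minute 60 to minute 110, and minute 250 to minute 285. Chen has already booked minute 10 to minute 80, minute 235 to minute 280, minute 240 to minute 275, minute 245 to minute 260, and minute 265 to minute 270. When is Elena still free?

minute 5 to minute 10, minute 80 to minute 110, minute 280 to minute 285

Merge the second list: minute 10 to minute 80, minute 235 to minute 280.
minute 5 to minute 15 \ B = minute 5 to minute 10.
minute 30 to minute 55: entirely removed.
minute 60 to minute 110 \ B = minute 80 to minute 110.
minute 250 to minute 285 \ B = minute 280 to minute 285.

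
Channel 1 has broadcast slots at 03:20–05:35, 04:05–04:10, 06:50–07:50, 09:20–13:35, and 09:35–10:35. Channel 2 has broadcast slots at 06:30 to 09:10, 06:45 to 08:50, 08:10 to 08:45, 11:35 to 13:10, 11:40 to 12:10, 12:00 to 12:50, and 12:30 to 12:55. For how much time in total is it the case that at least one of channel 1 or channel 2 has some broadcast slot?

Merge the first list: 03:20-05:35, 06:50-07:50, 09:20-13:35.
Merge the second list: 06:30-09:10, 11:35-13:10.
A ∪ B = 03:20-05:35, 06:30-09:10, 09:20-13:35.
Total: 2 h 15 min + 2 h 40 min + 4 h 15 min = 9 h 10 min.

9 h 10 min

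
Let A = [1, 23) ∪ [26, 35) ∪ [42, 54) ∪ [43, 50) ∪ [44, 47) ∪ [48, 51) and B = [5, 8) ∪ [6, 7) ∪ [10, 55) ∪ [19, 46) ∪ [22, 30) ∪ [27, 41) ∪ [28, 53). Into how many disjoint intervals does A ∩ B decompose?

4

First set merges to [1, 23), [26, 35), [42, 54).
Second set merges to [5, 8), [10, 55).
A ∩ B = [5, 8), [10, 23), [26, 35), [42, 54).
That is 4 disjoint pieces.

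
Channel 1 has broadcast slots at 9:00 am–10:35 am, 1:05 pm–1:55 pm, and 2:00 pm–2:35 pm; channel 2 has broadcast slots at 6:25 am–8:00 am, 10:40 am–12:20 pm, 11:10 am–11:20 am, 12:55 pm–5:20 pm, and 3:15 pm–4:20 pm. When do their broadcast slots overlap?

Second set merges to 6:25 am-8:00 am, 10:40 am-12:20 pm, 12:55 pm-5:20 pm.
9:00 am-10:35 am meets no B interval.
1:05 pm-1:55 pm ∩ B → 1:05 pm-1:55 pm.
2:00 pm-2:35 pm ∩ B → 2:00 pm-2:35 pm.

1:05 pm-1:55 pm, 2:00 pm-2:35 pm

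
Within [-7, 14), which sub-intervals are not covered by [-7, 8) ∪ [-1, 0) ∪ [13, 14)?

The merged coverage is [-7, 8), [13, 14).
Uncovered inside [-7, 14): [8, 13).

[8, 13)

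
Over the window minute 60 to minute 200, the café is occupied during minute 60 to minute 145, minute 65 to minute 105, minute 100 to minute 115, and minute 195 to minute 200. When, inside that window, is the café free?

Covered (merged): minute 60 to minute 145, minute 195 to minute 200.
Gaps within minute 60 to minute 200: minute 145 to minute 195.

minute 145 to minute 195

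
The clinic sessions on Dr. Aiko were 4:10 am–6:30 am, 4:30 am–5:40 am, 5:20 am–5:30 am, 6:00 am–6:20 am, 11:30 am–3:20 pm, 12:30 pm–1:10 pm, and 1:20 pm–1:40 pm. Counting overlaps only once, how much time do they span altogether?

6 h 10 min

Merged: 4:10 am–6:30 am, 11:30 am–3:20 pm.
Lengths: 2 h 20 min + 3 h 50 min = 6 h 10 min.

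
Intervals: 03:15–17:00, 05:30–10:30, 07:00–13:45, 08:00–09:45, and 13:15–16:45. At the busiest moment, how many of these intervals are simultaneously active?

At 08:00, 4 of the intervals are simultaneously active.
No point has more.

4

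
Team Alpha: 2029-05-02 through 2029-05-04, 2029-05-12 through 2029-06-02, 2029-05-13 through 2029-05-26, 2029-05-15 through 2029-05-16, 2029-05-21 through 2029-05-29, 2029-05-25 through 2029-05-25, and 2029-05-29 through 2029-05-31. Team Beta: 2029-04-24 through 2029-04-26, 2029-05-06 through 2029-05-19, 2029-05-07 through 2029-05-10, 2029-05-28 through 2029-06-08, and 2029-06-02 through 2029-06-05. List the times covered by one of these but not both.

2029-04-24 through 2029-04-26, 2029-05-02 through 2029-05-04, 2029-05-06 through 2029-05-11, 2029-05-20 through 2029-05-27, 2029-06-03 through 2029-06-08

First set merges to 2029-05-02 through 2029-05-04, 2029-05-12 through 2029-06-02.
Second set merges to 2029-04-24 through 2029-04-26, 2029-05-06 through 2029-05-19, 2029-05-28 through 2029-06-08.
A \ B = 2029-05-02 through 2029-05-04, 2029-05-20 through 2029-05-27.
B \ A = 2029-04-24 through 2029-04-26, 2029-05-06 through 2029-05-11, 2029-06-03 through 2029-06-08.
Union of the two gives the symmetric difference.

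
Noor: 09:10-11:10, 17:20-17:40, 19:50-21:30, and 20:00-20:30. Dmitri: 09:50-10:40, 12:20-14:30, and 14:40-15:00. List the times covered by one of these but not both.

Merge the first list: 09:10–11:10, 17:20–17:40, 19:50–21:30.
A but not B: 09:10–09:50, 10:40–11:10, 17:20–17:40, 19:50–21:30.
B but not A: 12:20–14:30, 14:40–15:00.
Combining gives A △ B.

09:10–09:50, 10:40–11:10, 12:20–14:30, 14:40–15:00, 17:20–17:40, 19:50–21:30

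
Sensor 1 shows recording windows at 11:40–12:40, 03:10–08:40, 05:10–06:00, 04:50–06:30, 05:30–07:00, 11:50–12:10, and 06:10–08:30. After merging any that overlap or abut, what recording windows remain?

Sort by start: 03:10–08:40, 04:50–06:30, 05:10–06:00, 05:30–07:00, 06:10–08:30, 11:40–12:40, 11:50–12:10.
04:50–06:30 overlaps/touches 03:10–08:40 → extend to 03:10–08:40.
05:10–06:00 overlaps/touches 03:10–08:40 → extend to 03:10–08:40.
05:30–07:00 overlaps/touches 03:10–08:40 → extend to 03:10–08:40.
06:10–08:30 overlaps/touches 03:10–08:40 → extend to 03:10–08:40.
11:40–12:40 is disjoint → start new block.
11:50–12:10 overlaps/touches 11:40–12:40 → extend to 11:40–12:40.

03:10–08:40, 11:40–12:40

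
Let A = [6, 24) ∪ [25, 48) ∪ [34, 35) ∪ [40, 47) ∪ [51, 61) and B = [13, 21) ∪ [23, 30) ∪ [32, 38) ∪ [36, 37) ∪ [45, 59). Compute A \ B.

Merge the first list: [6, 24), [25, 48), [51, 61).
Merge the second list: [13, 21), [23, 30), [32, 38), [45, 59).
[6, 24) \ B = [6, 13), [21, 23).
[25, 48) \ B = [30, 32), [38, 45).
[51, 61) \ B = [59, 61).

[6, 13) ∪ [21, 23) ∪ [30, 32) ∪ [38, 45) ∪ [59, 61)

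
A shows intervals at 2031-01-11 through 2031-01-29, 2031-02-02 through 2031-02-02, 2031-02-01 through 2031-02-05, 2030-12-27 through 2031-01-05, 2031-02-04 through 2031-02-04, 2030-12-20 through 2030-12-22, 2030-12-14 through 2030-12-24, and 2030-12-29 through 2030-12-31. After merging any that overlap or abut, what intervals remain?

2030-12-14 through 2030-12-24, 2030-12-27 through 2031-01-05, 2031-01-11 through 2031-01-29, 2031-02-01 through 2031-02-05

Sort by start: 2030-12-14 through 2030-12-24, 2030-12-20 through 2030-12-22, 2030-12-27 through 2031-01-05, 2030-12-29 through 2030-12-31, 2031-01-11 through 2031-01-29, 2031-02-01 through 2031-02-05, 2031-02-02 through 2031-02-02, 2031-02-04 through 2031-02-04.
2030-12-20 through 2030-12-22 overlaps/touches 2030-12-14 through 2030-12-24 → extend to 2030-12-14 through 2030-12-24.
2030-12-27 through 2031-01-05 is disjoint → start new block.
2030-12-29 through 2030-12-31 overlaps/touches 2030-12-27 through 2031-01-05 → extend to 2030-12-27 through 2031-01-05.
2031-01-11 through 2031-01-29 is disjoint → start new block.
2031-02-01 through 2031-02-05 is disjoint → start new block.
2031-02-02 through 2031-02-02 overlaps/touches 2031-02-01 through 2031-02-05 → extend to 2031-02-01 through 2031-02-05.
2031-02-04 through 2031-02-04 overlaps/touches 2031-02-01 through 2031-02-05 → extend to 2031-02-01 through 2031-02-05.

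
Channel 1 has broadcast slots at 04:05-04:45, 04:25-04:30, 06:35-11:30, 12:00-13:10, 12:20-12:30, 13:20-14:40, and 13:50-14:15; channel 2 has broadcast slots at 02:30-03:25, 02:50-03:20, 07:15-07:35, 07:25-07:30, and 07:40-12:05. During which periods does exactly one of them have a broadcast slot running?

02:30–03:25, 04:05–04:45, 06:35–07:15, 07:35–07:40, 11:30–12:00, 12:05–13:10, 13:20–14:40

First set merges to 04:05–04:45, 06:35–11:30, 12:00–13:10, 13:20–14:40.
Second set merges to 02:30–03:25, 07:15–07:35, 07:40–12:05.
A \ B = 04:05–04:45, 06:35–07:15, 07:35–07:40, 12:05–13:10, 13:20–14:40.
B \ A = 02:30–03:25, 11:30–12:00.
Union of the two gives the symmetric difference.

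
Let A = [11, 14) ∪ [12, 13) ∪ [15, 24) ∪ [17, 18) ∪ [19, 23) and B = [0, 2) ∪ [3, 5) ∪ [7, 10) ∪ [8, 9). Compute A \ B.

[11, 14) ∪ [15, 24)

First set merges to [11, 14), [15, 24).
Second set merges to [0, 2), [3, 5), [7, 10).
[11, 14): nothing removed.
[15, 24): nothing removed.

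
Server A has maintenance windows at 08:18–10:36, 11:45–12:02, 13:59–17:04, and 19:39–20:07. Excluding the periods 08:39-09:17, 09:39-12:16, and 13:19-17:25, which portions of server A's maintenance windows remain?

08:18-08:39, 09:17-09:39, 19:39-20:07

08:18-10:36 with B removed leaves 08:18-08:39, 09:17-09:39.
11:45-12:02 lies entirely inside B → drops out.
13:59-17:04 lies entirely inside B → drops out.
19:39-20:07 is untouched.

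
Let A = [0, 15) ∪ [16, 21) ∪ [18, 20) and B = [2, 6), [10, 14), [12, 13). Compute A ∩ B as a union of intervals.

[2, 6) ∪ [10, 14)

Merge the first list: [0, 15), [16, 21).
Merge the second list: [2, 6), [10, 14).
[0, 15) meets the second set on [2, 6), [10, 14).
[16, 21): no overlap with the second set.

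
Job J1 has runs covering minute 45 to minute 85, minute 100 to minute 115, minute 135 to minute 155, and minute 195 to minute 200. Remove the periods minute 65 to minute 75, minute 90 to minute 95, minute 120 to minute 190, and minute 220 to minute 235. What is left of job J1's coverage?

minute 45 to minute 65, minute 75 to minute 85, minute 100 to minute 115, minute 195 to minute 200

minute 45 to minute 85 with B removed leaves minute 45 to minute 65, minute 75 to minute 85.
minute 100 to minute 115 is untouched.
minute 135 to minute 155 lies entirely inside B → drops out.
minute 195 to minute 200 is untouched.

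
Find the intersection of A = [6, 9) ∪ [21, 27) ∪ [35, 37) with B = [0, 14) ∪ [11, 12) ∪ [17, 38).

Second set merges to [0, 14), [17, 38).
[6, 9) ∩ B → [6, 9).
[21, 27) ∩ B → [21, 27).
[35, 37) ∩ B → [35, 37).

[6, 9) ∪ [21, 27) ∪ [35, 37)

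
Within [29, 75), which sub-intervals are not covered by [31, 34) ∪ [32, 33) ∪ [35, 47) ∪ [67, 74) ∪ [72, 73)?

[29, 31) ∪ [34, 35) ∪ [47, 67) ∪ [74, 75)

After merging, the occupied span is [31, 34), [35, 47), [67, 74).
Complement within [29, 75): [29, 31), [34, 35), [47, 67), [74, 75).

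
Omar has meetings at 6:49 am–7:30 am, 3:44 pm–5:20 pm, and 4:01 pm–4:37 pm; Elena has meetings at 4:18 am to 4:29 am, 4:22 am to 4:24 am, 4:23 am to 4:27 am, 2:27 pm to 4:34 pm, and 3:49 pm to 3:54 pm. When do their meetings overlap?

3:44 pm-4:34 pm

Merge the first list: 6:49 am-7:30 am, 3:44 pm-5:20 pm.
Merge the second list: 4:18 am-4:29 am, 2:27 pm-4:34 pm.
6:49 am-7:30 am meets no B interval.
3:44 pm-5:20 pm ∩ B → 3:44 pm-4:34 pm.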